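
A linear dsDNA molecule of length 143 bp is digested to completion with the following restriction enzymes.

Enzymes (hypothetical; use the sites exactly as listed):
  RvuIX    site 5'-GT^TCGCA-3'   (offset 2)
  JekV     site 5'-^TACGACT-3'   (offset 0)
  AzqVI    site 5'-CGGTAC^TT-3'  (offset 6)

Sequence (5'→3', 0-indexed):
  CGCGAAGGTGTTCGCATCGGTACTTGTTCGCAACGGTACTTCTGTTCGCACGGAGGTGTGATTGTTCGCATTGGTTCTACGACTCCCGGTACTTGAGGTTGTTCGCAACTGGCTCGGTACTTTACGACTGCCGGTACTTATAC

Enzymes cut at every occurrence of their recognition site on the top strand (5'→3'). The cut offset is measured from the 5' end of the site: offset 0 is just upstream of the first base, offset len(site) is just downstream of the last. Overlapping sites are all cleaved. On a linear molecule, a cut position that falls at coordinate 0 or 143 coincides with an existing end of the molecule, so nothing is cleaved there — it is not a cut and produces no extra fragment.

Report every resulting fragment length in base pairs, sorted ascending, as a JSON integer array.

[2,4,6,6,10,11,12,12,12,15,15,18,20]

Scan for sites:
  RvuIX (GTTCGCA, off=2): starts [9, 25, 43, 63, 100] → cuts [11, 27, 45, 65, 102]
  JekV (TACGACT, off=0): starts [77, 122] → cuts [77, 122]
  AzqVI (CGGTACTT, off=6): starts [17, 33, 86, 114, 131] → cuts [23, 39, 92, 120, 137]

All cut coordinates (distinct, sorted): [11, 23, 27, 39, 45, 65, 77, 92, 102, 120, 122, 137]

Fragment lengths:
  [0,11): 11 bp
  [11,23): 12 bp
  [23,27): 4 bp
  [27,39): 12 bp
  [39,45): 6 bp
  [45,65): 20 bp
  [65,77): 12 bp
  [77,92): 15 bp
  [92,102): 10 bp
  [102,120): 18 bp
  [120,122): 2 bp
  [122,137): 15 bp
  [137,143): 6 bp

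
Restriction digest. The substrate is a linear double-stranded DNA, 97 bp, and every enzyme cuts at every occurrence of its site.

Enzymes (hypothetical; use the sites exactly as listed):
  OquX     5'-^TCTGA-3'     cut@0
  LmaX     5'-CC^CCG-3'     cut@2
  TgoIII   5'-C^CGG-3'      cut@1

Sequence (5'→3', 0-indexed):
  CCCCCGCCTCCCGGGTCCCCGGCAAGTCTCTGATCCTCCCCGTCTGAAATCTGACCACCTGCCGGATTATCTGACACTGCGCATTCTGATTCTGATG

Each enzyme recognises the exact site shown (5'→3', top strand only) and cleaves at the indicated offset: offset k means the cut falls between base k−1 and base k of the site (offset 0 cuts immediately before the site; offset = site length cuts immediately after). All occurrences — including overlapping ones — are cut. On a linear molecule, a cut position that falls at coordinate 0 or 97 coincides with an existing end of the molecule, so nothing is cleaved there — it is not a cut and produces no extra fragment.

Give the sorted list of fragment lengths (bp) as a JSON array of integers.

Site scan:
  OquX (TCTGA, off=0): starts [28, 42, 49, 69, 84, 90] → cuts [28, 42, 49, 69, 84, 90]
  LmaX (CCCCG, off=2): starts [1, 16, 37] → cuts [3, 18, 39]
  TgoIII (CCGG, off=1): starts [10, 18, 61] → cuts [11, 19, 62]

Pooled cuts: [3, 11, 18, 19, 28, 39, 42, 49, 62, 69, 84, 90]

Fragments:
  [0,3): 3 bp
  [3,11): 8 bp
  [11,18): 7 bp
  [18,19): 1 bp
  [19,28): 9 bp
  [28,39): 11 bp
  [39,42): 3 bp
  [42,49): 7 bp
  [49,62): 13 bp
  [62,69): 7 bp
  [69,84): 15 bp
  [84,90): 6 bp
  [90,97): 7 bp

[1,3,3,6,7,7,7,7,8,9,11,13,15]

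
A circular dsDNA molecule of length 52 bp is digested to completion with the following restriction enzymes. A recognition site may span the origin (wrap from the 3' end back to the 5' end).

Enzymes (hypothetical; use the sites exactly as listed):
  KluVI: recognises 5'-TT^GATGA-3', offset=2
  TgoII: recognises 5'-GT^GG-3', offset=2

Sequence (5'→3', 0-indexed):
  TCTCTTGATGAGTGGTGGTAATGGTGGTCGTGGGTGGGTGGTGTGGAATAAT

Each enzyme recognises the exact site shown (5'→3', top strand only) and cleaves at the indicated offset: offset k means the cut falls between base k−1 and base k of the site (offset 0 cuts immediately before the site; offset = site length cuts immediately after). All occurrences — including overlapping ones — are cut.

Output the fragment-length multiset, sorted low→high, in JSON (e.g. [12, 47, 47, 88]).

Site scan:
  KluVI TTGATGA/2: at [4] ⇒ [6]
  TgoII GTGG/2: at [11, 14, 23, 29, 33, 37, 42] ⇒ [13, 16, 25, 31, 35, 39, 44]

All cut coordinates (distinct, sorted): [6, 13, 16, 25, 31, 35, 39, 44]

Fragments:
  6→13: 7 bp
  13→16: 3 bp
  16→25: 9 bp
  25→31: 6 bp
  31→35: 4 bp
  35→39: 4 bp
  39→44: 5 bp
  44→6 (wrap): 52-44+6 = 14 bp

[3,4,4,5,6,7,9,14]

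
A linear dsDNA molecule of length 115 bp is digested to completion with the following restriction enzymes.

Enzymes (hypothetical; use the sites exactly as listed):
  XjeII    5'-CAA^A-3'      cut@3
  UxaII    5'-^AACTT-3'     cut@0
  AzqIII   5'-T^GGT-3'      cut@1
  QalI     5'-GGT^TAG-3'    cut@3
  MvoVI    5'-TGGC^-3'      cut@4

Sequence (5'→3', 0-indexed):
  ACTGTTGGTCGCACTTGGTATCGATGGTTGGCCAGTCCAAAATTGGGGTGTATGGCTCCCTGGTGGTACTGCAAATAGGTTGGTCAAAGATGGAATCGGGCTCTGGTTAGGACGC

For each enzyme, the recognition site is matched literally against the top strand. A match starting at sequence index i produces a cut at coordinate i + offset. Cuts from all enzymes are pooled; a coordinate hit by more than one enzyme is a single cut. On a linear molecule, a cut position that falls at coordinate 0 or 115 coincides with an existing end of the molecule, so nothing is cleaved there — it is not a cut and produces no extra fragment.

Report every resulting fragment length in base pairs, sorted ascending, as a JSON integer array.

Per-enzyme occurrences:
  XjeII CAAA/3: at [37, 71, 84] ⇒ [40, 74, 87]
  UxaII (AACTT, off=0): no sites
  AzqIII TGGT/1: at [5, 15, 24, 60, 63, 80, 103] ⇒ [6, 16, 25, 61, 64, 81, 104]
  QalI GGTTAG/3: at [104] ⇒ [107]
  MvoVI TGGC/4: at [28, 52] ⇒ [32, 56]

All cut coordinates (distinct, sorted): [6, 16, 25, 32, 40, 56, 61, 64, 74, 81, 87, 104, 107]

Fragment lengths:
  [0,6): 6 bp
  [6,16): 10 bp
  [16,25): 9 bp
  [25,32): 7 bp
  [32,40): 8 bp
  [40,56): 16 bp
  [56,61): 5 bp
  [61,64): 3 bp
  [64,74): 10 bp
  [74,81): 7 bp
  [81,87): 6 bp
  [87,104): 17 bp
  [104,107): 3 bp
  [107,115): 8 bp

[3,3,5,6,6,7,7,8,8,9,10,10,16,17]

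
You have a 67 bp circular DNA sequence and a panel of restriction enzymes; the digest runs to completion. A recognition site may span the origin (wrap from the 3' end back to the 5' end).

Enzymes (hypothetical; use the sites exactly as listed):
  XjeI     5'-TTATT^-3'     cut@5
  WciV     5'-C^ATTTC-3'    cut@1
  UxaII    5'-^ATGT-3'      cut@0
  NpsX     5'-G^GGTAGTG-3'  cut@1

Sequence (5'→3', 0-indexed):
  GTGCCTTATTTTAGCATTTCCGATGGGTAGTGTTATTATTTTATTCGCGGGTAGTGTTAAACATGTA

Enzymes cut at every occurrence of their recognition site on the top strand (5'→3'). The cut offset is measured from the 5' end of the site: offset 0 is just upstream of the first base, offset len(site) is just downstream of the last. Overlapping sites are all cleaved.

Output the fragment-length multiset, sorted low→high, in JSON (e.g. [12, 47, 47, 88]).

Scan for sites:
  XjeI (TTATT, off=5): starts [5, 32, 35, 40] → cuts [10, 37, 40, 45]
  WciV (CATTTC, off=1): starts [14] → cuts [15]
  UxaII (ATGT, off=0): starts [62] → cuts [62]
  NpsX (GGGTAGTG, off=1): starts [24, 48] → cuts [25, 49]

Pooled cuts: [10, 15, 25, 37, 40, 45, 49, 62]

Fragment lengths:
  10→15: 5 bp
  15→25: 10 bp
  25→37: 12 bp
  37→40: 3 bp
  40→45: 5 bp
  45→49: 4 bp
  49→62: 13 bp
  62→10 (wrap): 67-62+10 = 15 bp

[3,4,5,5,10,12,13,15]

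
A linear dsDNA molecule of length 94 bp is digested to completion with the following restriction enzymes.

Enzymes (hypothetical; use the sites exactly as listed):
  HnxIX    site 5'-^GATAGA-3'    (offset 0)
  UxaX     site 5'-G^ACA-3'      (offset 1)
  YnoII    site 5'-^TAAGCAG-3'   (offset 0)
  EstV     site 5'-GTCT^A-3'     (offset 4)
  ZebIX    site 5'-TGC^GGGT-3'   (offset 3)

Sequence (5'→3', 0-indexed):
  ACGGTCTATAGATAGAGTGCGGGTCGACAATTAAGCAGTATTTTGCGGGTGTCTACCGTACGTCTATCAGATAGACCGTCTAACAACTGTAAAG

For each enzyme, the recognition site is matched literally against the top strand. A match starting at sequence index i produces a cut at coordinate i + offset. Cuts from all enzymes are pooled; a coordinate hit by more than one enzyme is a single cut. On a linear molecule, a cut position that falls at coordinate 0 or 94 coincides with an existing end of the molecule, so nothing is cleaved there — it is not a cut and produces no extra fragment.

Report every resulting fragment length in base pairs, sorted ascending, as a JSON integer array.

Per-enzyme occurrences:
  HnxIX GATAGA/0: at [10, 69] ⇒ [10, 69]
  UxaX GACA/1: at [25] ⇒ [26]
  YnoII TAAGCAG/0: at [31] ⇒ [31]
  EstV GTCTA/4: at [3, 50, 61, 77] ⇒ [7, 54, 65, 81]
  ZebIX TGCGGGT/3: at [17, 43] ⇒ [20, 46]

Pooled cuts: [7, 10, 20, 26, 31, 46, 54, 65, 69, 81]

Fragments:
  [0,7): 7 bp
  [7,10): 3 bp
  [10,20): 10 bp
  [20,26): 6 bp
  [26,31): 5 bp
  [31,46): 15 bp
  [46,54): 8 bp
  [54,65): 11 bp
  [65,69): 4 bp
  [69,81): 12 bp
  [81,94): 13 bp

[3,4,5,6,7,8,10,11,12,13,15]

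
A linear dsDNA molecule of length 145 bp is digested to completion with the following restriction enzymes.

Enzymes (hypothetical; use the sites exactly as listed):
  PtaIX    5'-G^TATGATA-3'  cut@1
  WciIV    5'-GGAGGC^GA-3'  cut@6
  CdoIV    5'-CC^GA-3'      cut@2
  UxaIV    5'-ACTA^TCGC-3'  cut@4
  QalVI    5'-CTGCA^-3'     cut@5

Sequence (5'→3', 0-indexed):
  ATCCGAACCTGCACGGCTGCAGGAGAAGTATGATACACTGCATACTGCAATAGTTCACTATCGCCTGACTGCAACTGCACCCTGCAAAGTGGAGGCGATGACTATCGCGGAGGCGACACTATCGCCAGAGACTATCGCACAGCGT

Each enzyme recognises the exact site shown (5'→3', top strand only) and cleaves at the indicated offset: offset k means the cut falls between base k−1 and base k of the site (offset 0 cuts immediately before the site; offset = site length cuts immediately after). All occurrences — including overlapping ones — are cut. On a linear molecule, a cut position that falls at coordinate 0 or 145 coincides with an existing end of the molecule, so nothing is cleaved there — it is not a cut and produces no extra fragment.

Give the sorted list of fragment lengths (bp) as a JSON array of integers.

[4,6,7,7,7,7,8,8,9,10,10,11,11,13,13,14]

Site scan:
  PtaIX GTATGATA/1: at [27] ⇒ [28]
  WciIV GGAGGCGA/6: at [90, 108] ⇒ [96, 114]
  CdoIV CCGA/2: at [2] ⇒ [4]
  UxaIV ACTATCGC/4: at [56, 100, 117, 130] ⇒ [60, 104, 121, 134]
  QalVI CTGCA/5: at [8, 16, 37, 44, 68, 74, 81] ⇒ [13, 21, 42, 49, 73, 79, 86]

All cut coordinates (distinct, sorted): [4, 13, 21, 28, 42, 49, 60, 73, 79, 86, 96, 104, 114, 121, 134]

Fragments:
  [0,4): 4 bp
  [4,13): 9 bp
  [13,21): 8 bp
  [21,28): 7 bp
  [28,42): 14 bp
  [42,49): 7 bp
  [49,60): 11 bp
  [60,73): 13 bp
  [73,79): 6 bp
  [79,86): 7 bp
  [86,96): 10 bp
  [96,104): 8 bp
  [104,114): 10 bp
  [114,121): 7 bp
  [121,134): 13 bp
  [134,145): 11 bp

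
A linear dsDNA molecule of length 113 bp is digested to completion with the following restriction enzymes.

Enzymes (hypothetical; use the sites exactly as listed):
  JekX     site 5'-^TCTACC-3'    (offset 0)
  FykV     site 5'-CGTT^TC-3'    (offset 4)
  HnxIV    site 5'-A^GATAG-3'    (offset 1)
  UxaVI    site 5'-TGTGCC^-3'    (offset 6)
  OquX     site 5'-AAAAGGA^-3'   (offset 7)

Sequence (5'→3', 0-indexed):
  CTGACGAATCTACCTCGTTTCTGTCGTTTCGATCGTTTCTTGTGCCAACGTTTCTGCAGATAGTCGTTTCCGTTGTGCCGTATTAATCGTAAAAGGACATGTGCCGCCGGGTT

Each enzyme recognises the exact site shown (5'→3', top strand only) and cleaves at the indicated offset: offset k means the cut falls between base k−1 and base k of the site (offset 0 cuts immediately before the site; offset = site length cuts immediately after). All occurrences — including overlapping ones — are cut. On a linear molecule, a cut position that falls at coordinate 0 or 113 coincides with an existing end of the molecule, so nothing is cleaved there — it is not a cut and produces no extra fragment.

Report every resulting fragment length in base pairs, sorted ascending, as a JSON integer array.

[6,6,8,8,8,9,9,9,10,11,11,18]

Per-enzyme occurrences:
  JekX (TCTACC, off=0): starts [8] → cuts [8]
  FykV (CGTTTC, off=4): starts [15, 24, 33, 48, 64] → cuts [19, 28, 37, 52, 68]
  HnxIV (AGATAG, off=1): starts [57] → cuts [58]
  UxaVI (TGTGCC, off=6): starts [40, 73, 99] → cuts [46, 79, 105]
  OquX (AAAAGGA, off=7): starts [90] → cuts [97]

All cut coordinates (distinct, sorted): [8, 19, 28, 37, 46, 52, 58, 68, 79, 97, 105]

Fragment lengths:
  [0,8): 8 bp
  [8,19): 11 bp
  [19,28): 9 bp
  [28,37): 9 bp
  [37,46): 9 bp
  [46,52): 6 bp
  [52,58): 6 bp
  [58,68): 10 bp
  [68,79): 11 bp
  [79,97): 18 bp
  [97,105): 8 bp
  [105,113): 8 bp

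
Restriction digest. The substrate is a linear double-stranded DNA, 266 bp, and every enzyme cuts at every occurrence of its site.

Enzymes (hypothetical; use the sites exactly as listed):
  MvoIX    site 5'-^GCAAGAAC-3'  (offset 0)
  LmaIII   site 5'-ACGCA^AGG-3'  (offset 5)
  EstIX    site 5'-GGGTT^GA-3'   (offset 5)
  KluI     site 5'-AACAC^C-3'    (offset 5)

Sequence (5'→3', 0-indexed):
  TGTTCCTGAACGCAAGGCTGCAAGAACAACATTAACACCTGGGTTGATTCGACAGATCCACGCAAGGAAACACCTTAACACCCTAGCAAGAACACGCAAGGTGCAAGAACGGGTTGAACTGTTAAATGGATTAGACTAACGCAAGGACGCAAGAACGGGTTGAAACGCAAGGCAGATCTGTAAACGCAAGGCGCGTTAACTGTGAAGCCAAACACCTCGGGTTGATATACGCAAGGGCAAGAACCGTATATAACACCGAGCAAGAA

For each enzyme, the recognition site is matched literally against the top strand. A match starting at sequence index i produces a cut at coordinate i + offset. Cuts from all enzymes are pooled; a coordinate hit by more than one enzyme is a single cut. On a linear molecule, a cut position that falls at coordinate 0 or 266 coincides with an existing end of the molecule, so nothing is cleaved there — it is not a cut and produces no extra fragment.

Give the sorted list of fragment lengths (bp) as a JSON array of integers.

[3,4,4,5,5,7,8,8,8,9,10,10,13,13,13,14,19,19,19,20,27,28]

Scan for sites:
  MvoIX GCAAGAAC/0: at [19, 85, 102, 148, 236] ⇒ [19, 85, 102, 148, 236]
  LmaIII ACGCAAGG/5: at [9, 59, 93, 138, 164, 183, 228] ⇒ [14, 64, 98, 143, 169, 188, 233]
  EstIX GGGTTGA/5: at [40, 110, 156, 218] ⇒ [45, 115, 161, 223]
  KluI AACACC/5: at [33, 68, 76, 210, 251] ⇒ [38, 73, 81, 215, 256]

All cut coordinates (distinct, sorted): [14, 19, 38, 45, 64, 73, 81, 85, 98, 102, 115, 143, 148, 161, 169, 188, 215, 223, 233, 236, 256]

Fragments:
  [0,14): 14 bp
  [14,19): 5 bp
  [19,38): 19 bp
  [38,45): 7 bp
  [45,64): 19 bp
  [64,73): 9 bp
  [73,81): 8 bp
  [81,85): 4 bp
  [85,98): 13 bp
  [98,102): 4 bp
  [102,115): 13 bp
  [115,143): 28 bp
  [143,148): 5 bp
  [148,161): 13 bp
  [161,169): 8 bp
  [169,188): 19 bp
  [188,215): 27 bp
  [215,223): 8 bp
  [223,233): 10 bp
  [233,236): 3 bp
  [236,256): 20 bp
  [256,266): 10 bp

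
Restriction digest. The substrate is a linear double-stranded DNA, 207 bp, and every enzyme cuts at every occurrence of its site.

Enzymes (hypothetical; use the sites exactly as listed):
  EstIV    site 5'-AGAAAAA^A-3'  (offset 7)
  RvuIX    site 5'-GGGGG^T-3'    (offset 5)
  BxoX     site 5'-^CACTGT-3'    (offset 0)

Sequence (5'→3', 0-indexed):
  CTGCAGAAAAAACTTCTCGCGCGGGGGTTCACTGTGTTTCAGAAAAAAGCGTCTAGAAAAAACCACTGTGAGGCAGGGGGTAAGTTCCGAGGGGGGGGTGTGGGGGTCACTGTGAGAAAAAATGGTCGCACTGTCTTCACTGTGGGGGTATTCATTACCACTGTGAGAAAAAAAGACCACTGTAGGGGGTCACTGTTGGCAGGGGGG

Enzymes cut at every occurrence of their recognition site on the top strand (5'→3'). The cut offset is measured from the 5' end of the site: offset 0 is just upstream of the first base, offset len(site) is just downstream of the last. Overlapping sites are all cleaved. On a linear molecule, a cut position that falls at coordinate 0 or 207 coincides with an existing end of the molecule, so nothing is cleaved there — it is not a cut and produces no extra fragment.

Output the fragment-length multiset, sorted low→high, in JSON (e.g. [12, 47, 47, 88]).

[1,1,2,2,5,7,8,9,10,11,11,12,14,14,14,16,17,17,18,18]

Per-enzyme occurrences:
  EstIV (AGAAAAAA, off=7): starts [4, 40, 54, 114, 165] → cuts [11, 47, 61, 121, 172]
  RvuIX (GGGGGT, off=5): starts [22, 75, 93, 101, 143, 184] → cuts [27, 80, 98, 106, 148, 189]
  BxoX (CACTGT, off=0): starts [29, 63, 107, 128, 137, 158, 177, 190] → cuts [29, 63, 107, 128, 137, 158, 177, 190]

Pooled cuts: [11, 27, 29, 47, 61, 63, 80, 98, 106, 107, 121, 128, 137, 148, 158, 172, 177, 189, 190]

Fragments:
  [0,11): 11 bp
  [11,27): 16 bp
  [27,29): 2 bp
  [29,47): 18 bp
  [47,61): 14 bp
  [61,63): 2 bp
  [63,80): 17 bp
  [80,98): 18 bp
  [98,106): 8 bp
  [106,107): 1 bp
  [107,121): 14 bp
  [121,128): 7 bp
  [128,137): 9 bp
  [137,148): 11 bp
  [148,158): 10 bp
  [158,172): 14 bp
  [172,177): 5 bp
  [177,189): 12 bp
  [189,190): 1 bp
  [190,207): 17 bp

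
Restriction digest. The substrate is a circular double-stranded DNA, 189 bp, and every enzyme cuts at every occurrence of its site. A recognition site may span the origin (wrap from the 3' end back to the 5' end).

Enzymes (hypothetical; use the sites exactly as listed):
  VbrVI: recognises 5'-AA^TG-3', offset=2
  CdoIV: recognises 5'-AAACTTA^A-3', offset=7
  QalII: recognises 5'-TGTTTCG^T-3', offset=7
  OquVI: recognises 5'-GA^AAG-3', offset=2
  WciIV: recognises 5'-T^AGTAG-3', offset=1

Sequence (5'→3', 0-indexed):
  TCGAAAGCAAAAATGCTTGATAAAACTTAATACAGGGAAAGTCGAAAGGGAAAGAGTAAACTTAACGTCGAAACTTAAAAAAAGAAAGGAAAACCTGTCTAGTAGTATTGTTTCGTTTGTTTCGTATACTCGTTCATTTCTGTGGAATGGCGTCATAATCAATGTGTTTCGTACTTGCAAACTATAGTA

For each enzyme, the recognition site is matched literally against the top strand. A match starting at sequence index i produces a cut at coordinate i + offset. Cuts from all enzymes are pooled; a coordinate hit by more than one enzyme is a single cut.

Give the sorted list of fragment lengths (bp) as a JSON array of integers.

[6,7,8,9,9,9,9,13,13,15,15,15,16,22,23]

Scan for sites:
  VbrVI (AATG, off=2): starts [11, 145, 160] → cuts [13, 147, 162]
  CdoIV (AAACTTAA, off=7): starts [22, 57, 70] → cuts [29, 64, 77]
  QalII (TGTTTCGT, off=7): starts [108, 117, 164] → cuts [115, 124, 171]
  OquVI (GAAAG, off=2): starts [2, 36, 43, 49, 83] → cuts [4, 38, 45, 51, 85]
  WciIV (TAGTAG, off=1): starts [99] → cuts [100]

Pooled cuts: [4, 13, 29, 38, 45, 51, 64, 77, 85, 100, 115, 124, 147, 162, 171]

Fragment lengths:
  4→13: 9 bp
  13→29: 16 bp
  29→38: 9 bp
  38→45: 7 bp
  45→51: 6 bp
  51→64: 13 bp
  64→77: 13 bp
  77→85: 8 bp
  85→100: 15 bp
  100→115: 15 bp
  115→124: 9 bp
  124→147: 23 bp
  147→162: 15 bp
  162→171: 9 bp
  171→4 (wrap): 189-171+4 = 22 bp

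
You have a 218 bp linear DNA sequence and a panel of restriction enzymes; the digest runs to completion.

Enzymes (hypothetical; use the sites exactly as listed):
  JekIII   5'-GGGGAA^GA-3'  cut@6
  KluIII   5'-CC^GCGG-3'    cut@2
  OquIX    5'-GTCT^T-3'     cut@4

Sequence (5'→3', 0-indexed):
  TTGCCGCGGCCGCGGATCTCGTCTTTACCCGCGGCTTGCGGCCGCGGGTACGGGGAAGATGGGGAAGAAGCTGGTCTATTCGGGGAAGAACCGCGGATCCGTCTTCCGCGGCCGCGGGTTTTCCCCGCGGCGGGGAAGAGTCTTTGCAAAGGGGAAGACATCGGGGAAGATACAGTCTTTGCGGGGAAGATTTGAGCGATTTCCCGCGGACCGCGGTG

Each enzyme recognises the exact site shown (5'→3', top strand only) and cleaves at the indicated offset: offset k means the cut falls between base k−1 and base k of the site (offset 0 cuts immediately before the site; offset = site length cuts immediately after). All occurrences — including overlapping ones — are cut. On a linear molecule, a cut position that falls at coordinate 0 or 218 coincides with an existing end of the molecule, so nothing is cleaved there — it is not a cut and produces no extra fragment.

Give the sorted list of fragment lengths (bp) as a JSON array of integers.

[3,5,5,6,6,6,6,6,7,9,10,10,11,12,12,13,13,13,13,14,17,21]

Per-enzyme occurrences:
  JekIII GGGGAAGA/6: at [51, 60, 81, 131, 150, 162, 182] ⇒ [57, 66, 87, 137, 156, 168, 188]
  KluIII CCGCGG/2: at [3, 9, 28, 41, 90, 105, 111, 124, 203, 210] ⇒ [5, 11, 30, 43, 92, 107, 113, 126, 205, 212]
  OquIX GTCTT/4: at [20, 100, 139, 174] ⇒ [24, 104, 143, 178]

Pooled cuts: [5, 11, 24, 30, 43, 57, 66, 87, 92, 104, 107, 113, 126, 137, 143, 156, 168, 178, 188, 205, 212]

Fragments:
  [0,5): 5 bp
  [5,11): 6 bp
  [11,24): 13 bp
  [24,30): 6 bp
  [30,43): 13 bp
  [43,57): 14 bp
  [57,66): 9 bp
  [66,87): 21 bp
  [87,92): 5 bp
  [92,104): 12 bp
  [104,107): 3 bp
  [107,113): 6 bp
  [113,126): 13 bp
  [126,137): 11 bp
  [137,143): 6 bp
  [143,156): 13 bp
  [156,168): 12 bp
  [168,178): 10 bp
  [178,188): 10 bp
  [188,205): 17 bp
  [205,212): 7 bp
  [212,218): 6 bp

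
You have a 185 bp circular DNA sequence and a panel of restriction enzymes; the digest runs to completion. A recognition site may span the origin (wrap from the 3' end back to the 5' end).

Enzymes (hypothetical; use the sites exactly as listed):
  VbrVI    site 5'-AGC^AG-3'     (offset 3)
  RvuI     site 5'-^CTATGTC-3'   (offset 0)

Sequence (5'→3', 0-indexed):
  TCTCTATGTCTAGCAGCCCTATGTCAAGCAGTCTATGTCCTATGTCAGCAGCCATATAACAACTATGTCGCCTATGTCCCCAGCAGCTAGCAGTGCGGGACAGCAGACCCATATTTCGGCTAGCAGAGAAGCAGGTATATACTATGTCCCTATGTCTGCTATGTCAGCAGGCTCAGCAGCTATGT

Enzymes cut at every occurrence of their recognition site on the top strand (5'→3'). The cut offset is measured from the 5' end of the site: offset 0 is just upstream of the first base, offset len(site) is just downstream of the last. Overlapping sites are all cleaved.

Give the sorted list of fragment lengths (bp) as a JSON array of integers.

[3,4,7,7,8,8,9,9,9,9,10,10,11,11,11,13,13,13,20]

Per-enzyme occurrences:
  VbrVI (AGCAG, off=3): starts [11, 26, 46, 81, 88, 101, 121, 129, 165, 174] → cuts [14, 29, 49, 84, 91, 104, 124, 132, 168, 177]
  RvuI (CTATGTC, off=0): starts [3, 18, 32, 39, 62, 71, 141, 149, 158] → cuts [3, 18, 32, 39, 62, 71, 141, 149, 158]

Pooled cuts: [3, 14, 18, 29, 32, 39, 49, 62, 71, 84, 91, 104, 124, 132, 141, 149, 158, 168, 177]

Fragments:
  3→14: 11 bp
  14→18: 4 bp
  18→29: 11 bp
  29→32: 3 bp
  32→39: 7 bp
  39→49: 10 bp
  49→62: 13 bp
  62→71: 9 bp
  71→84: 13 bp
  84→91: 7 bp
  91→104: 13 bp
  104→124: 20 bp
  124→132: 8 bp
  132→141: 9 bp
  141→149: 8 bp
  149→158: 9 bp
  158→168: 10 bp
  168→177: 9 bp
  177→3 (wrap): 185-177+3 = 11 bp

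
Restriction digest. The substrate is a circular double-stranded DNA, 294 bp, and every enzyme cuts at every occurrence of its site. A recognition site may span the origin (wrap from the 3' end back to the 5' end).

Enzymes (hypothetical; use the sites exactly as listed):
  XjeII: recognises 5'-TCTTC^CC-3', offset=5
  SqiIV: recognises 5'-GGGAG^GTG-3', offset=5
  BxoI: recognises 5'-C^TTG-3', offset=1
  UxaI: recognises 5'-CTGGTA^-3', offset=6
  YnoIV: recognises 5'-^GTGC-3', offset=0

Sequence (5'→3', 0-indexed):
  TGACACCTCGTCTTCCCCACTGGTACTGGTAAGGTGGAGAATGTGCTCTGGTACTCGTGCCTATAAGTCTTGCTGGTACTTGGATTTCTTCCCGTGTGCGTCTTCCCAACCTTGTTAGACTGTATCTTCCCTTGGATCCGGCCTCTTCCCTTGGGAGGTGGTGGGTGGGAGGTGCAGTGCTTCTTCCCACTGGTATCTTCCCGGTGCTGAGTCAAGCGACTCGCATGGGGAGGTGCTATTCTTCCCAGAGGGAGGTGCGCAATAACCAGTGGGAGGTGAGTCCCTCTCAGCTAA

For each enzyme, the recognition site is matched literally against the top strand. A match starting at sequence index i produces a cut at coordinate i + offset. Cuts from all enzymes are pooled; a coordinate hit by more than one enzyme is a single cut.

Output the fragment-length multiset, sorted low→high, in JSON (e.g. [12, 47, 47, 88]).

Per-enzyme occurrences:
  XjeII (TCTTCCC, off=5): starts [10, 86, 100, 124, 143, 181, 195, 239] → cuts [15, 91, 105, 129, 148, 186, 200, 244]
  SqiIV (GGGAGGTG, off=5): starts [152, 166, 227, 249, 270] → cuts [157, 171, 232, 254, 275]
  BxoI (CTTG, off=1): starts [68, 78, 110, 130, 149] → cuts [69, 79, 111, 131, 150]
  UxaI (CTGGTA, off=6): starts [19, 25, 47, 72, 189] → cuts [25, 31, 53, 78, 195]
  YnoIV (GTGC, off=0): starts [42, 56, 95, 171, 176, 203, 232, 254] → cuts [42, 56, 95, 171, 176, 203, 232, 254]

Pooled cuts: [15, 25, 31, 42, 53, 56, 69, 78, 79, 91, 95, 105, 111, 129, 131, 148, 150, 157, 171, 176, 186, 195, 200, 203, 232, 244, 254, 275]

Fragments:
  15→25: 10 bp
  25→31: 6 bp
  31→42: 11 bp
  42→53: 11 bp
  53→56: 3 bp
  56→69: 13 bp
  69→78: 9 bp
  78→79: 1 bp
  79→91: 12 bp
  91→95: 4 bp
  95→105: 10 bp
  105→111: 6 bp
  111→129: 18 bp
  129→131: 2 bp
  131→148: 17 bp
  148→150: 2 bp
  150→157: 7 bp
  157→171: 14 bp
  171→176: 5 bp
  176→186: 10 bp
  186→195: 9 bp
  195→200: 5 bp
  200→203: 3 bp
  203→232: 29 bp
  232→244: 12 bp
  244→254: 10 bp
  254→275: 21 bp
  275→15 (wrap): 294-275+15 = 34 bp

[1,2,2,3,3,4,5,5,6,6,7,9,9,10,10,10,10,11,11,12,12,13,14,17,18,21,29,34]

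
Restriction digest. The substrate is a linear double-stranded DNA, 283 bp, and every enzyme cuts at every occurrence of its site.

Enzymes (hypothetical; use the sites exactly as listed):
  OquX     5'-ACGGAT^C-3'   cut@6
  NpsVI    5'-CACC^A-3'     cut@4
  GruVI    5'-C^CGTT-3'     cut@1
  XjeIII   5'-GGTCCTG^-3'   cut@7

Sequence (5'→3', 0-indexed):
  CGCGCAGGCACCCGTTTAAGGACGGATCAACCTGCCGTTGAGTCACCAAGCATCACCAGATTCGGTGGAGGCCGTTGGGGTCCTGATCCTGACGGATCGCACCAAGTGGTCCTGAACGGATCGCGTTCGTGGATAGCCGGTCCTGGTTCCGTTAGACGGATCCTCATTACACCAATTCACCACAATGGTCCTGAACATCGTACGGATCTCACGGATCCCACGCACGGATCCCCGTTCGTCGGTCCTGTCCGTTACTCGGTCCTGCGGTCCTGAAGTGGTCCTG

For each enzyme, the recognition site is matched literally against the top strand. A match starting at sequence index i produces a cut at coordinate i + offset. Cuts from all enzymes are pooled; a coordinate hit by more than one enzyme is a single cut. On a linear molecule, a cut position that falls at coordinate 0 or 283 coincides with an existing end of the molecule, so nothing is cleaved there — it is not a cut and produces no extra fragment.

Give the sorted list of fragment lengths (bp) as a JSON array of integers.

Site scan:
  OquX ACGGATC/6: at [21, 91, 115, 155, 201, 210, 223] ⇒ [27, 97, 121, 161, 207, 216, 229]
  NpsVI CACCA/4: at [43, 53, 99, 169, 177] ⇒ [47, 57, 103, 173, 181]
  GruVI CCGTT/1: at [11, 34, 71, 148, 231, 248] ⇒ [12, 35, 72, 149, 232, 249]
  XjeIII GGTCCTG/7: at [78, 107, 138, 186, 240, 257, 265, 276] ⇒ [85, 114, 145, 193, 247, 264, 272] (position 283 is a terminus of the linear molecule — no cut)

All cut coordinates (distinct, sorted): [12, 27, 35, 47, 57, 72, 85, 97, 103, 114, 121, 145, 149, 161, 173, 181, 193, 207, 216, 229, 232, 247, 249, 264, 272]

Fragments:
  [0,12): 12 bp
  [12,27): 15 bp
  [27,35): 8 bp
  [35,47): 12 bp
  [47,57): 10 bp
  [57,72): 15 bp
  [72,85): 13 bp
  [85,97): 12 bp
  [97,103): 6 bp
  [103,114): 11 bp
  [114,121): 7 bp
  [121,145): 24 bp
  [145,149): 4 bp
  [149,161): 12 bp
  [161,173): 12 bp
  [173,181): 8 bp
  [181,193): 12 bp
  [193,207): 14 bp
  [207,216): 9 bp
  [216,229): 13 bp
  [229,232): 3 bp
  [232,247): 15 bp
  [247,249): 2 bp
  [249,264): 15 bp
  [264,272): 8 bp
  [272,283): 11 bp

[2,3,4,6,7,8,8,8,9,10,11,11,12,12,12,12,12,12,13,13,14,15,15,15,15,24]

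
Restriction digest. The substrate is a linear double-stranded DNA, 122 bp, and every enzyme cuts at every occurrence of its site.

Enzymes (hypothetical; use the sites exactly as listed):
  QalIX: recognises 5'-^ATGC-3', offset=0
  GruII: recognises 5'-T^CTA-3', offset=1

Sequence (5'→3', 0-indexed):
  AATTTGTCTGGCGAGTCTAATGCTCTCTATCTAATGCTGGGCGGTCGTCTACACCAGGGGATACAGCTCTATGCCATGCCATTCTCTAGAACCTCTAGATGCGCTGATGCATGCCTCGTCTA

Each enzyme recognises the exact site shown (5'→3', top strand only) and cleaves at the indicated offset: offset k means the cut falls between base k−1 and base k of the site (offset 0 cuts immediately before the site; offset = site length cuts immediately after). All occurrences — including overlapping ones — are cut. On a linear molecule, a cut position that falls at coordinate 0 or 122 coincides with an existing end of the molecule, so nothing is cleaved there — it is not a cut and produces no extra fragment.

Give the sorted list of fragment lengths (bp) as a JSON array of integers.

Site scan:
  QalIX (ATGC, off=0): starts [19, 33, 70, 75, 98, 106, 110] → cuts [19, 33, 70, 75, 98, 106, 110]
  GruII (TCTA, off=1): starts [15, 25, 29, 47, 67, 84, 93, 118] → cuts [16, 26, 30, 48, 68, 85, 94, 119]

Pooled cuts: [16, 19, 26, 30, 33, 48, 68, 70, 75, 85, 94, 98, 106, 110, 119]

Fragment lengths:
  [0,16): 16 bp
  [16,19): 3 bp
  [19,26): 7 bp
  [26,30): 4 bp
  [30,33): 3 bp
  [33,48): 15 bp
  [48,68): 20 bp
  [68,70): 2 bp
  [70,75): 5 bp
  [75,85): 10 bp
  [85,94): 9 bp
  [94,98): 4 bp
  [98,106): 8 bp
  [106,110): 4 bp
  [110,119): 9 bp
  [119,122): 3 bp

[2,3,3,3,4,4,4,5,7,8,9,9,10,15,16,20]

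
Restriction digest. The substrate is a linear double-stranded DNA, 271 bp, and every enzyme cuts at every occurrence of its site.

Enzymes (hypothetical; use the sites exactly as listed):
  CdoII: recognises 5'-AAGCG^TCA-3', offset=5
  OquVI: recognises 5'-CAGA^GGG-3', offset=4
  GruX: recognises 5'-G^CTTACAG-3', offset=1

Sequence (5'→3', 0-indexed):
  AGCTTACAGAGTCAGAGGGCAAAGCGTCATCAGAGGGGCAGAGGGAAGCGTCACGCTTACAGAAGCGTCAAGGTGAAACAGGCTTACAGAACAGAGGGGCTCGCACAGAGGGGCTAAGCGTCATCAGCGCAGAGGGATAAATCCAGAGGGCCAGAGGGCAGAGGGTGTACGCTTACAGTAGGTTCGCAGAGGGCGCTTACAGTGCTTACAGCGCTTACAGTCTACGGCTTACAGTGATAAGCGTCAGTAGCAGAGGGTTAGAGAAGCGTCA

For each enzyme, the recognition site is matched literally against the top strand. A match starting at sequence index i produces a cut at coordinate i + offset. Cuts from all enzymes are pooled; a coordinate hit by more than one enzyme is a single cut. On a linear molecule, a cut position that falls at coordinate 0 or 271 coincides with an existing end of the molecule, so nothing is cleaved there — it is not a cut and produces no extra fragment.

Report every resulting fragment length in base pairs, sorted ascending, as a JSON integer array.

[2,3,5,5,7,8,8,8,8,9,9,9,10,11,11,12,13,13,14,14,14,14,14,15,16,19]

Site scan:
  CdoII (AAGCGTCA, off=5): starts [21, 45, 62, 115, 238, 263] → cuts [26, 50, 67, 120, 243, 268]
  OquVI (CAGAGGG, off=4): starts [12, 30, 38, 91, 105, 129, 143, 151, 158, 186, 250] → cuts [16, 34, 42, 95, 109, 133, 147, 155, 162, 190, 254]
  GruX (GCTTACAG, off=1): starts [1, 54, 81, 170, 194, 203, 212, 226] → cuts [2, 55, 82, 171, 195, 204, 213, 227]

All cut coordinates (distinct, sorted): [2, 16, 26, 34, 42, 50, 55, 67, 82, 95, 109, 120, 133, 147, 155, 162, 171, 190, 195, 204, 213, 227, 243, 254, 268]

Fragment lengths:
  [0,2): 2 bp
  [2,16): 14 bp
  [16,26): 10 bp
  [26,34): 8 bp
  [34,42): 8 bp
  [42,50): 8 bp
  [50,55): 5 bp
  [55,67): 12 bp
  [67,82): 15 bp
  [82,95): 13 bp
  [95,109): 14 bp
  [109,120): 11 bp
  [120,133): 13 bp
  [133,147): 14 bp
  [147,155): 8 bp
  [155,162): 7 bp
  [162,171): 9 bp
  [171,190): 19 bp
  [190,195): 5 bp
  [195,204): 9 bp
  [204,213): 9 bp
  [213,227): 14 bp
  [227,243): 16 bp
  [243,254): 11 bp
  [254,268): 14 bp
  [268,271): 3 bp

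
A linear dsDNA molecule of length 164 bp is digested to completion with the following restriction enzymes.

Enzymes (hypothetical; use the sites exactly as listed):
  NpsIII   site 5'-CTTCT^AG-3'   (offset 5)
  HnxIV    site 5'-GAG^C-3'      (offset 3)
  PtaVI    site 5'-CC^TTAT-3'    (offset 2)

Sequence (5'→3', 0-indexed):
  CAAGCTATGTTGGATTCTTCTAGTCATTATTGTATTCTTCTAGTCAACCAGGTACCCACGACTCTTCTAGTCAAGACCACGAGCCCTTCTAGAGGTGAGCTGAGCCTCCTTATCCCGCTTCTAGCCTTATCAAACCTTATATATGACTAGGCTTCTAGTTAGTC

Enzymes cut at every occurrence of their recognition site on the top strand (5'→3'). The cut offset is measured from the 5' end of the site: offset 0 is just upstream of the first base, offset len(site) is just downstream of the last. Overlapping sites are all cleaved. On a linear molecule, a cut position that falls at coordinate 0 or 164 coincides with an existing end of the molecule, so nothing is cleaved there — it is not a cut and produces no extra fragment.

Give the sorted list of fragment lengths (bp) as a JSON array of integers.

Scan for sites:
  NpsIII CTTCTAG/5: at [16, 36, 63, 85, 117, 151] ⇒ [21, 41, 68, 90, 122, 156]
  HnxIV GAGC/3: at [80, 96, 101] ⇒ [83, 99, 104]
  PtaVI CCTTAT/2: at [107, 124, 134] ⇒ [109, 126, 136]

Pooled cuts: [21, 41, 68, 83, 90, 99, 104, 109, 122, 126, 136, 156]

Fragments:
  [0,21): 21 bp
  [21,41): 20 bp
  [41,68): 27 bp
  [68,83): 15 bp
  [83,90): 7 bp
  [90,99): 9 bp
  [99,104): 5 bp
  [104,109): 5 bp
  [109,122): 13 bp
  [122,126): 4 bp
  [126,136): 10 bp
  [136,156): 20 bp
  [156,164): 8 bp

[4,5,5,7,8,9,10,13,15,20,20,21,27]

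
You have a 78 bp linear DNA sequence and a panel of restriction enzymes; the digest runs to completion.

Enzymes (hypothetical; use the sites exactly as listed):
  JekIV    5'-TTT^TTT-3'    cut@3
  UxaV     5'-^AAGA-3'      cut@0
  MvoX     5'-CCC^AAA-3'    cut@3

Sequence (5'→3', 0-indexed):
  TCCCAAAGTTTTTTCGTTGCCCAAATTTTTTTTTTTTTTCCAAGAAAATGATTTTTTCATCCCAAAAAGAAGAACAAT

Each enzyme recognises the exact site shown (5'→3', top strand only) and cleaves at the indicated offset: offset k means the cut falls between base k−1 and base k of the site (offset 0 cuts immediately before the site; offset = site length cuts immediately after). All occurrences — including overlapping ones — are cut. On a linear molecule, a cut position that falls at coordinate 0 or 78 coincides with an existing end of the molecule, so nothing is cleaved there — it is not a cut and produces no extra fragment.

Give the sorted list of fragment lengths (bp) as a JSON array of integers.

Per-enzyme occurrences:
  JekIV (TTTTTT, off=3): starts [8, 25, 26, 27, 28, 29, 30, 31, 32, 33, 51] → cuts [11, 28, 29, 30, 31, 32, 33, 34, 35, 36, 54]
  UxaV (AAGA, off=0): starts [41, 66, 69] → cuts [41, 66, 69]
  MvoX (CCCAAA, off=3): starts [1, 19, 60] → cuts [4, 22, 63]

All cut coordinates (distinct, sorted): [4, 11, 22, 28, 29, 30, 31, 32, 33, 34, 35, 36, 41, 54, 63, 66, 69]

Fragment lengths:
  [0,4): 4 bp
  [4,11): 7 bp
  [11,22): 11 bp
  [22,28): 6 bp
  [28,29): 1 bp
  [29,30): 1 bp
  [30,31): 1 bp
  [31,32): 1 bp
  [32,33): 1 bp
  [33,34): 1 bp
  [34,35): 1 bp
  [35,36): 1 bp
  [36,41): 5 bp
  [41,54): 13 bp
  [54,63): 9 bp
  [63,66): 3 bp
  [66,69): 3 bp
  [69,78): 9 bp

[1,1,1,1,1,1,1,1,3,3,4,5,6,7,9,9,11,13]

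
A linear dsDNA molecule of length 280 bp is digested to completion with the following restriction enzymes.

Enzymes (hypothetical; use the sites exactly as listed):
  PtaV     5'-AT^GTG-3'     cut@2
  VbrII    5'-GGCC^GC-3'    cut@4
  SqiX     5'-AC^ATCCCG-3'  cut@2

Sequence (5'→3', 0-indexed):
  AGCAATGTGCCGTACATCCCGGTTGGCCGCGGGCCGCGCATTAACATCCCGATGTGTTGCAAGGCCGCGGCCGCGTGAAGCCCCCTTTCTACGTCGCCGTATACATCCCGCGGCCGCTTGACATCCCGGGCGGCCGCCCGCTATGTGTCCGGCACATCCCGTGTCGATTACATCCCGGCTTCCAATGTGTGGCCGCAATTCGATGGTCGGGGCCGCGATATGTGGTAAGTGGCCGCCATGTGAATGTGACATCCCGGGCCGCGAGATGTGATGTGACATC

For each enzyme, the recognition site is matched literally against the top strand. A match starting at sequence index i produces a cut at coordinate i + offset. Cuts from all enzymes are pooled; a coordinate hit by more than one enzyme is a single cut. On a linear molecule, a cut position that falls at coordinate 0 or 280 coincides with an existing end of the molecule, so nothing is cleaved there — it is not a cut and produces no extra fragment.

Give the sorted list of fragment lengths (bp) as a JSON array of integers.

[5,5,5,6,6,6,7,7,7,7,8,8,8,9,9,10,10,11,11,13,13,13,13,15,16,20,32]

Scan for sites:
  PtaV (ATGTG, off=2): starts [4, 51, 142, 184, 219, 237, 243, 265, 270] → cuts [6, 53, 144, 186, 221, 239, 245, 267, 272]
  VbrII (GGCCGC, off=4): starts [24, 31, 62, 68, 111, 131, 190, 210, 230, 256] → cuts [28, 35, 66, 72, 115, 135, 194, 214, 234, 260]
  SqiX (ACATCCCG, off=2): starts [13, 43, 102, 120, 153, 169, 248] → cuts [15, 45, 104, 122, 155, 171, 250]

All cut coordinates (distinct, sorted): [6, 15, 28, 35, 45, 53, 66, 72, 104, 115, 122, 135, 144, 155, 171, 186, 194, 214, 221, 234, 239, 245, 250, 260, 267, 272]

Fragment lengths:
  [0,6): 6 bp
  [6,15): 9 bp
  [15,28): 13 bp
  [28,35): 7 bp
  [35,45): 10 bp
  [45,53): 8 bp
  [53,66): 13 bp
  [66,72): 6 bp
  [72,104): 32 bp
  [104,115): 11 bp
  [115,122): 7 bp
  [122,135): 13 bp
  [135,144): 9 bp
  [144,155): 11 bp
  [155,171): 16 bp
  [171,186): 15 bp
  [186,194): 8 bp
  [194,214): 20 bp
  [214,221): 7 bp
  [221,234): 13 bp
  [234,239): 5 bp
  [239,245): 6 bp
  [245,250): 5 bp
  [250,260): 10 bp
  [260,267): 7 bp
  [267,272): 5 bp
  [272,280): 8 bp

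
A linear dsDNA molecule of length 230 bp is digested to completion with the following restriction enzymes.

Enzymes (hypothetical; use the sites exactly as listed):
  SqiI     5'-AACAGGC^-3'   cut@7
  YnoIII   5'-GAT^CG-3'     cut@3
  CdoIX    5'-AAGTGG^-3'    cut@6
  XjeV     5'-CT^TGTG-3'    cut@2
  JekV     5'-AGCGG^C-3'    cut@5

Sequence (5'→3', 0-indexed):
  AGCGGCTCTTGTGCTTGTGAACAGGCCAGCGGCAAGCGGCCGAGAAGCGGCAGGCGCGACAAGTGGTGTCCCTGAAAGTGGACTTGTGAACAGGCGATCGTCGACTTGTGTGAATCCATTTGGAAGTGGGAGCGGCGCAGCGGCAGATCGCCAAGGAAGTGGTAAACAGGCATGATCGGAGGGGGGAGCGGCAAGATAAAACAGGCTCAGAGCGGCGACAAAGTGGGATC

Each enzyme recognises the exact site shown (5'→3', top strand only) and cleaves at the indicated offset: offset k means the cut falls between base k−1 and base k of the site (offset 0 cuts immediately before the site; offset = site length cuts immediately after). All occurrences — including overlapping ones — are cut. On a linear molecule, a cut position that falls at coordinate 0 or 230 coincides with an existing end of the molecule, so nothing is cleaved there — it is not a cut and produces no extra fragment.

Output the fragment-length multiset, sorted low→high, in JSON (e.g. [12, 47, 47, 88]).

Site scan:
  SqiI AACAGGC/7: at [19, 88, 164, 199] ⇒ [26, 95, 171, 206]
  YnoIII GATCG/3: at [95, 145, 173] ⇒ [98, 148, 176]
  CdoIX AAGTGG/6: at [60, 75, 123, 156, 220] ⇒ [66, 81, 129, 162, 226]
  XjeV CTTGTG/2: at [7, 13, 82, 104] ⇒ [9, 15, 84, 106]
  JekV AGCGGC/5: at [0, 27, 34, 45, 130, 138, 186, 210] ⇒ [5, 32, 39, 50, 135, 143, 191, 215]

Pooled cuts: [5, 9, 15, 26, 32, 39, 50, 66, 81, 84, 95, 98, 106, 129, 135, 143, 148, 162, 171, 176, 191, 206, 215, 226]

Fragments:
  [0,5): 5 bp
  [5,9): 4 bp
  [9,15): 6 bp
  [15,26): 11 bp
  [26,32): 6 bp
  [32,39): 7 bp
  [39,50): 11 bp
  [50,66): 16 bp
  [66,81): 15 bp
  [81,84): 3 bp
  [84,95): 11 bp
  [95,98): 3 bp
  [98,106): 8 bp
  [106,129): 23 bp
  [129,135): 6 bp
  [135,143): 8 bp
  [143,148): 5 bp
  [148,162): 14 bp
  [162,171): 9 bp
  [171,176): 5 bp
  [176,191): 15 bp
  [191,206): 15 bp
  [206,215): 9 bp
  [215,226): 11 bp
  [226,230): 4 bp

[3,3,4,4,5,5,5,6,6,6,7,8,8,9,9,11,11,11,11,14,15,15,15,16,23]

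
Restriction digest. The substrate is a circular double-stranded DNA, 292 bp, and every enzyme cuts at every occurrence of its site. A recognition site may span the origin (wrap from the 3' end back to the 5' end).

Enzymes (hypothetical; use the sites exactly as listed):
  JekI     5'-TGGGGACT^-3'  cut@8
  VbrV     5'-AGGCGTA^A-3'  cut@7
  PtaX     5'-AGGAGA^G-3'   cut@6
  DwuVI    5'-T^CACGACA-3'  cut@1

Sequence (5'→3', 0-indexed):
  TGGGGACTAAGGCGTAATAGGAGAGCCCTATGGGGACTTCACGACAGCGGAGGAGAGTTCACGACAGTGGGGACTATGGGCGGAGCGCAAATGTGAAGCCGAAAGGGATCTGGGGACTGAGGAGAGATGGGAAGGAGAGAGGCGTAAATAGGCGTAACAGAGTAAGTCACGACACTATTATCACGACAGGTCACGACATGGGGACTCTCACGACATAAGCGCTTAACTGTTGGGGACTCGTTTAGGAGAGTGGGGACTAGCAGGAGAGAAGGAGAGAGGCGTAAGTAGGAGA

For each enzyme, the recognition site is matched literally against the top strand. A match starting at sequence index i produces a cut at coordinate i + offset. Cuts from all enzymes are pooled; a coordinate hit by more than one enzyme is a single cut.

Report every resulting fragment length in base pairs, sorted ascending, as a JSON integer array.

[1,2,3,7,8,8,8,8,8,9,9,10,10,11,11,13,14,14,15,16,17,17,30,43]

Site scan:
  JekI TGGGGACT/8: at [0, 30, 67, 110, 198, 230, 250] ⇒ [8, 38, 75, 118, 206, 238, 258]
  VbrV AGGCGTAA/7: at [9, 139, 149, 276] ⇒ [16, 146, 156, 283]
  PtaX AGGAGAG/6: at [18, 50, 119, 132, 243, 261, 269] ⇒ [24, 56, 125, 138, 249, 267, 275]
  DwuVI TCACGACA/1: at [38, 58, 166, 180, 190, 207] ⇒ [39, 59, 167, 181, 191, 208]

Pooled cuts: [8, 16, 24, 38, 39, 56, 59, 75, 118, 125, 138, 146, 156, 167, 181, 191, 206, 208, 238, 249, 258, 267, 275, 283]

Fragments:
  8→16: 8 bp
  16→24: 8 bp
  24→38: 14 bp
  38→39: 1 bp
  39→56: 17 bp
  56→59: 3 bp
  59→75: 16 bp
  75→118: 43 bp
  118→125: 7 bp
  125→138: 13 bp
  138→146: 8 bp
  146→156: 10 bp
  156→167: 11 bp
  167→181: 14 bp
  181→191: 10 bp
  191→206: 15 bp
  206→208: 2 bp
  208→238: 30 bp
  238→249: 11 bp
  249→258: 9 bp
  258→267: 9 bp
  267→275: 8 bp
  275→283: 8 bp
  283→8 (wrap): 292-283+8 = 17 bp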